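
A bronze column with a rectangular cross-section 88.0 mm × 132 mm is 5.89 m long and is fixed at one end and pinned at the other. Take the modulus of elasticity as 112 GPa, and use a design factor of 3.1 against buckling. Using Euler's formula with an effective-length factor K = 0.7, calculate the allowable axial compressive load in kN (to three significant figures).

Buckling occurs about the weak axis: I_min = h·b³/12 = 132×88.0³/12 = 7.496×10^6 mm⁴ (b = 88.0 mm is the smaller dimension).
Effective length L_e = KL = 0.7×5.89 m = 4123 mm.
Euler critical load P_cr = π²EI/L_e² = π²×112000×7.496×10^6/4123² = 487500 N.
P_allow = P_cr/n = 487500/3.1 = 157200 N.

P_allow = 157 kN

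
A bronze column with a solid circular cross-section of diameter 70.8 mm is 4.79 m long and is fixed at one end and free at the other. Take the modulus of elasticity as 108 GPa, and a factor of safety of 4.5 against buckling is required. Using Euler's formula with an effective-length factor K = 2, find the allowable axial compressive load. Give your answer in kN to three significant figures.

P_allow = 3.18 kN

I = πd⁴/64 = π×70.8⁴/64 = 1.233×10^6 mm⁴.
Effective length L_e = KL = 2×4.79 m = 9580 mm.
Euler critical load P_cr = π²EI/L_e² = π²×108000×1.233×10^6/9580² = 14330 N.
P_allow = P_cr/n = 14330/4.5 = 3183 N.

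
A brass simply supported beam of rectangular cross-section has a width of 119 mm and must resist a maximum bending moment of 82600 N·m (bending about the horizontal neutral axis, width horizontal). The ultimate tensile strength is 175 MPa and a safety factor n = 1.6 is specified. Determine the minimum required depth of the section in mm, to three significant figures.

h = 195 mm

σ_allow = 175/1.6 = 109.4 MPa.
For a rectangular section σ = 6M/(bh²), so h² = 6M/(b σ_allow) = 6×8.2600×10^7/(119×109.4) = 38080 mm².
h = 195.1 mm.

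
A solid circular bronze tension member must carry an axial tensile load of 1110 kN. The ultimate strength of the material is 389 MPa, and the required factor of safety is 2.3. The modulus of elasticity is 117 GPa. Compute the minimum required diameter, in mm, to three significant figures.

d = 91.4 mm

Allowable stress σ_allow = 389/2.3 = 169.1 MPa.
Required area A = F/σ_allow = 1110000/169.1 = 6563 mm².
A = πd²/4 → d = √(4A/π) = 91.41 mm.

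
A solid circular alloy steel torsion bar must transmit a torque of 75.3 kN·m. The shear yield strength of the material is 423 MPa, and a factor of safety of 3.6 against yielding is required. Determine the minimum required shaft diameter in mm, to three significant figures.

Allowable shear stress τ_allow = 423/3.6 = 117.5 MPa.
For a solid shaft τ = 16T/(πd³), so d³ = 16T/(π τ_allow) = 16×7.5300×10^7/(π×117.5) = 3.264×10^6 mm³.
d = (3.264×10^6)^(1/3) = 148.3 mm.

d = 148 mm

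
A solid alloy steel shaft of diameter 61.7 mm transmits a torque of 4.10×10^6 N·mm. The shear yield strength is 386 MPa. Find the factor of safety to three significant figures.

n = 4.34

τ = 16T/(πd³) = 16×4100000/(π×61.7³) = 88.90 MPa.
n = τ_limit/τ = 386/88.90 = 4.342.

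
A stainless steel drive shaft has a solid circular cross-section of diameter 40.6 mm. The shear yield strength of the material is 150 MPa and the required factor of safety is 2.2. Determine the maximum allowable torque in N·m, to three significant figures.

τ_allow = 150/2.2 = 68.18 MPa.
For a solid shaft T_allow = τ_allow·πd³/16; πd³/16 = π×40.6³/16 = 13140 mm³.
T_allow = 68.18×13140 = 895900 N·mm = 895.9 N·m.

T_allow = 896 N·m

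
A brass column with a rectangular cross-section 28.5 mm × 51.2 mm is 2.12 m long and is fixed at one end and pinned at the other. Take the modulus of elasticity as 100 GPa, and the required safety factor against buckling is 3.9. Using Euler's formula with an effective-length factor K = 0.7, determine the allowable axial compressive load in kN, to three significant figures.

P_allow = 11.3 kN

Buckling occurs about the weak axis: I_min = h·b³/12 = 51.2×28.5³/12 = 98770 mm⁴ (b = 28.5 mm is the smaller dimension).
Effective length L_e = KL = 0.7×2.12 m = 1484 mm.
Euler critical load P_cr = π²EI/L_e² = π²×100000×98770/1484² = 44260 N.
P_allow = P_cr/n = 44260/3.9 = 11350 N.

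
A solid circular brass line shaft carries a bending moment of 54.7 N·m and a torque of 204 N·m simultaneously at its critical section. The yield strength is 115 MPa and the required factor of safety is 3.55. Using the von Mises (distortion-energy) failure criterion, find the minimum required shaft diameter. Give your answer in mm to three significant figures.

d = 38.7 mm

σ_allow = σ_y/n = 115/3.55 = 32.39 MPa.
For a solid shaft σ_b = 32M/(πd³) and τ = 16T/(πd³), so the von Mises stress is σ' = (16/πd³)·√(4M²+3T²).
√(4M²+3T²) = √(4×(54700)² + 3×(204000)²) = 369900 N·mm.
d³ = 16×369900/(π×32.39) = 58150 mm³.
d = 38.74 mm.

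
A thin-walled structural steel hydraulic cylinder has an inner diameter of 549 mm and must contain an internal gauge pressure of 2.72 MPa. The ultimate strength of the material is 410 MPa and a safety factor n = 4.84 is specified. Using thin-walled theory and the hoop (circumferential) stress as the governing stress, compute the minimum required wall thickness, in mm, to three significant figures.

σ_allow = 410/4.84 = 84.71 MPa.
Hoop stress σ_h = pD/(2t), so t = pD/(2σ_allow) = 2.72×549/(2×84.71) = 8.814 mm.

t = 8.81 mm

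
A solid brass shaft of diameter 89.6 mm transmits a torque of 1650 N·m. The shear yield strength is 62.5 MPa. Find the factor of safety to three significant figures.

τ = 16T/(πd³) = 16×1650000/(π×89.6³) = 11.68 MPa.
n = τ_limit/τ = 62.5/11.68 = 5.350.

n = 5.35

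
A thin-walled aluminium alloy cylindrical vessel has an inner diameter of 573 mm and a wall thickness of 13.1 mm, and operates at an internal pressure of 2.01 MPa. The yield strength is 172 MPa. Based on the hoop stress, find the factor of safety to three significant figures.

n = 3.91

σ_h = pD/(2t) = 2.01×573/(2×13.1) = 43.96 MPa.
n = 172/43.96 = 3.913.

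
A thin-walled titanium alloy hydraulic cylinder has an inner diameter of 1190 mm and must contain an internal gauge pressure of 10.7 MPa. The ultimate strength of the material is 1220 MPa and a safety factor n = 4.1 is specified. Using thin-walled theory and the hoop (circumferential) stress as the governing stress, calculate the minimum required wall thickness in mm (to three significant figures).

t = 21.4 mm

σ_allow = 1220/4.1 = 297.6 MPa.
Hoop stress σ_h = pD/(2t), so t = pD/(2σ_allow) = 10.7×1190/(2×297.6) = 21.40 mm.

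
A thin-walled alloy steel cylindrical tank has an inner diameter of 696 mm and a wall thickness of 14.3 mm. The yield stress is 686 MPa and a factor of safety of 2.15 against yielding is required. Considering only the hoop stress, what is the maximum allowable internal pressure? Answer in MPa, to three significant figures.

p_allow = 13.1 MPa

σ_allow = 686/2.15 = 319.1 MPa.
σ_h = pD/(2t) → p_allow = 2σ_allow t/D = 2×319.1×14.3/696 = 13.11 MPa.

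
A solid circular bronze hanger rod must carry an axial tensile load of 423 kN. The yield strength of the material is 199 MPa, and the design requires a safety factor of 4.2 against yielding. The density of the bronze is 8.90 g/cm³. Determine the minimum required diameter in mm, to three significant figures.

Allowable stress σ_allow = 199/4.2 = 47.38 MPa.
Required area A = F/σ_allow = 423000/47.38 = 8928 mm².
A = πd²/4 → d = √(4A/π) = 106.6 mm.

d = 107 mm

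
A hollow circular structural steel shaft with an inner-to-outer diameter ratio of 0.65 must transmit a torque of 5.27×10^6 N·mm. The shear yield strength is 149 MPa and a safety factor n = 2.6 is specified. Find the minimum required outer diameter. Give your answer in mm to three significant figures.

d_o = 82.9 mm

τ_allow = 149/2.6 = 57.31 MPa.
For a hollow shaft τ = 16T/[πd_o³(1−k⁴)] with k = 0.65, so 1−k⁴ = 0.8215.
d_o³ = 16T/[π τ_allow (1−k⁴)] = 16×5270000/(π×57.31×0.8215) = 570100 mm³.
d_o = 82.92 mm.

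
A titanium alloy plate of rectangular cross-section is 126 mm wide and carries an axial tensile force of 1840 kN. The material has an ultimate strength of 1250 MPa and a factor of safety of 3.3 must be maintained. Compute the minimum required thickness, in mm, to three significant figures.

σ_allow = 1250/3.3 = 378.8 MPa.
Required area A = F/σ_allow = 1840000/378.8 = 4858 mm².
t = A/w = 4858/126 = 38.55 mm.

t = 38.6 mm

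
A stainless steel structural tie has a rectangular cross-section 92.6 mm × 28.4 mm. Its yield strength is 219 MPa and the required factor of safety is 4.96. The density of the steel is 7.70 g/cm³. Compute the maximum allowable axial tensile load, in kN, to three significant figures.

σ_allow = 219/4.96 = 44.15 MPa.
A = 92.6×28.4 = 2630 mm².
F_allow = σ_allow × A = 44.15×2630 = 116100 N.

F_allow = 116 kN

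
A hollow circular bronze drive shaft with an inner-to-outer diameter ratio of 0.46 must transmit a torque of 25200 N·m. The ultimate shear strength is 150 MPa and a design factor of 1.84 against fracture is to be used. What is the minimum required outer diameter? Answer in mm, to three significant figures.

τ_allow = 150/1.84 = 81.52 MPa.
For a hollow shaft τ = 16T/[πd_o³(1−k⁴)] with k = 0.46, so 1−k⁴ = 0.9552.
d_o³ = 16T/[π τ_allow (1−k⁴)] = 16×2.5200×10^7/(π×81.52×0.9552) = 1.648×10^6 mm³.
d_o = 118.1 mm.

d_o = 118 mm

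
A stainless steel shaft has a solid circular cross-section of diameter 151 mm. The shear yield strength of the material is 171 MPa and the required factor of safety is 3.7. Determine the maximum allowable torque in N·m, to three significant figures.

T_allow = 31200 N·m

τ_allow = 171/3.7 = 46.22 MPa.
For a solid shaft T_allow = τ_allow·πd³/16; πd³/16 = π×151³/16 = 676000 mm³.
T_allow = 46.22×676000 = 3.124×10^7 N·mm = 31240 N·m.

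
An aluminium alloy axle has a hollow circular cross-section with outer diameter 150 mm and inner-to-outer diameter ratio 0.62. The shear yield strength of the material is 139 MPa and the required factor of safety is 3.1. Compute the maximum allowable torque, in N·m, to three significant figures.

T_allow = 25300 N·m

τ_allow = 139/3.1 = 44.84 MPa.
For a hollow shaft T_allow = τ_allow·πd_o³(1−k⁴)/16 with 1−k⁴ = 0.8522, so πd_o³(1−k⁴)/16 = 564800 mm³.
T_allow = 44.84×564800 = 2.532×10^7 N·mm = 25320 N·m.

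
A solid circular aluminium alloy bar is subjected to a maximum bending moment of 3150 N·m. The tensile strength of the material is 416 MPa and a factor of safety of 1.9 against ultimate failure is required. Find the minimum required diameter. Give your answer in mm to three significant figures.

d = 52.7 mm

σ_allow = 416/1.9 = 218.9 MPa.
For a solid circular section σ = 32M/(πd³), so d³ = 32M/(π σ_allow) = 32×3150000/(π×218.9) = 146500 mm³.
d = 52.72 mm.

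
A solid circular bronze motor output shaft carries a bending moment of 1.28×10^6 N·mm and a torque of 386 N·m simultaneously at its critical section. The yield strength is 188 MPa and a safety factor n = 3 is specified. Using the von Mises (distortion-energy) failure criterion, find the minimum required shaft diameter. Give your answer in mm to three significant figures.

d = 59.9 mm

σ_allow = σ_y/n = 188/3 = 62.67 MPa.
For a solid shaft σ_b = 32M/(πd³) and τ = 16T/(πd³), so the von Mises stress is σ' = (16/πd³)·√(4M²+3T²).
√(4M²+3T²) = √(4×(1.280×10^6)² + 3×(386000)²) = 2.646×10^6 N·mm.
d³ = 16×2.646×10^6/(π×62.67) = 215000 mm³.
d = 59.91 mm.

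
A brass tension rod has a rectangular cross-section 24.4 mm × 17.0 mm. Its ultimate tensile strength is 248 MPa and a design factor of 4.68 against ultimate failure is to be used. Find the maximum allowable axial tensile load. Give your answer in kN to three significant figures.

F_allow = 22.0 kN

σ_allow = 248/4.68 = 52.99 MPa.
A = 24.4×17.0 = 414.8 mm².
F_allow = σ_allow × A = 52.99×414.8 = 21980 N.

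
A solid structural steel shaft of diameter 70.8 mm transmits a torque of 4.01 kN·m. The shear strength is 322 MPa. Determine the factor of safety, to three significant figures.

n = 5.60

τ = 16T/(πd³) = 16×4010000/(π×70.8³) = 57.55 MPa.
n = τ_limit/τ = 322/57.55 = 5.596.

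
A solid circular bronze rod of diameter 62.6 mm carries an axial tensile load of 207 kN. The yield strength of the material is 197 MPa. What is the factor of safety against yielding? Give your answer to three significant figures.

n = 2.93

A = πd²/4 = 3078 mm².
σ = F/A = 207000/3078 = 67.26 MPa.
n = 197/67.26 = 2.929.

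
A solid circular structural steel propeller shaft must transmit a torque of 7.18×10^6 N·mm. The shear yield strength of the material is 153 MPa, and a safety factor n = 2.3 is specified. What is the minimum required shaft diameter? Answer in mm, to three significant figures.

d = 81.9 mm

Allowable shear stress τ_allow = 153/2.3 = 66.52 MPa.
For a solid shaft τ = 16T/(πd³), so d³ = 16T/(π τ_allow) = 16×7180000/(π×66.52) = 549700 mm³.
d = (549700)^(1/3) = 81.92 mm.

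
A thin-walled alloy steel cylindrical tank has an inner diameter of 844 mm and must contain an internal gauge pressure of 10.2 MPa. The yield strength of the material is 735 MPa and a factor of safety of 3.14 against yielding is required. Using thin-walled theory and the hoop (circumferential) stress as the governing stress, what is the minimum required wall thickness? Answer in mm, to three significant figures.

t = 18.4 mm

σ_allow = 735/3.14 = 234.1 MPa.
Hoop stress σ_h = pD/(2t), so t = pD/(2σ_allow) = 10.2×844/(2×234.1) = 18.39 mm.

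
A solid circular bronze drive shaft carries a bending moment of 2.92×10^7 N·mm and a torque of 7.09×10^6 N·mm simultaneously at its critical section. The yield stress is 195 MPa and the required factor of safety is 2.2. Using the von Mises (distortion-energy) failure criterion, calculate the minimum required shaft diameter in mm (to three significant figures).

d = 151 mm

σ_allow = σ_y/n = 195/2.2 = 88.64 MPa.
For a solid shaft σ_b = 32M/(πd³) and τ = 16T/(πd³), so the von Mises stress is σ' = (16/πd³)·√(4M²+3T²).
√(4M²+3T²) = √(4×(2.920×10^7)² + 3×(7.090×10^6)²) = 5.968×10^7 N·mm.
d³ = 16×5.968×10^7/(π×88.64) = 3.429×10^6 mm³.
d = 150.8 mm.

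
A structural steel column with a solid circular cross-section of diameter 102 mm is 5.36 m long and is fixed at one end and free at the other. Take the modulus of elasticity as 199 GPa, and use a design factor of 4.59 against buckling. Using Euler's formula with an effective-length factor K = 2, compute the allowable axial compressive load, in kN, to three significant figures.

P_allow = 19.8 kN

I = πd⁴/64 = π×102⁴/64 = 5.313×10^6 mm⁴.
Effective length L_e = KL = 2×5.36 m = 10720 mm.
Euler critical load P_cr = π²EI/L_e² = π²×199000×5.313×10^6/10720² = 90810 N.
P_allow = P_cr/n = 90810/4.59 = 19780 N.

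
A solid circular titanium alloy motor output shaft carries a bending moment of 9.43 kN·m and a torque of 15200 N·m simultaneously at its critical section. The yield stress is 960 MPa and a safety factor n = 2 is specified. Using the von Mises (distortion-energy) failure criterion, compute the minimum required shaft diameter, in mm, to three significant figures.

d = 70.0 mm

σ_allow = σ_y/n = 960/2 = 480.0 MPa.
For a solid shaft σ_b = 32M/(πd³) and τ = 16T/(πd³), so the von Mises stress is σ' = (16/πd³)·√(4M²+3T²).
√(4M²+3T²) = √(4×(9.430×10^6)² + 3×(1.520×10^7)²) = 3.239×10^7 N·mm.
d³ = 16×3.239×10^7/(π×480.0) = 343600 mm³.
d = 70.04 mm.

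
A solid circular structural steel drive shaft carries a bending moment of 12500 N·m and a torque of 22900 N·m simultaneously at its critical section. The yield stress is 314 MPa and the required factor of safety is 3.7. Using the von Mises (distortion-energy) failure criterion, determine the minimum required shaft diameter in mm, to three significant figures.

d = 141 mm

σ_allow = σ_y/n = 314/3.7 = 84.86 MPa.
For a solid shaft σ_b = 32M/(πd³) and τ = 16T/(πd³), so the von Mises stress is σ' = (16/πd³)·√(4M²+3T²).
√(4M²+3T²) = √(4×(1.250×10^7)² + 3×(2.290×10^7)²) = 4.689×10^7 N·mm.
d³ = 16×4.689×10^7/(π×84.86) = 2.814×10^6 mm³.
d = 141.2 mm.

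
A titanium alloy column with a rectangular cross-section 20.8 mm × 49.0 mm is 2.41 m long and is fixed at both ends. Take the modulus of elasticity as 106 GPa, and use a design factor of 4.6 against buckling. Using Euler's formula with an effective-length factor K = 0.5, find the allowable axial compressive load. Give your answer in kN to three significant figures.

Buckling occurs about the weak axis: I_min = h·b³/12 = 49.0×20.8³/12 = 36750 mm⁴ (b = 20.8 mm is the smaller dimension).
Effective length L_e = KL = 0.5×2.41 m = 1205 mm.
Euler critical load P_cr = π²EI/L_e² = π²×106000×36750/1205² = 26480 N.
P_allow = P_cr/n = 26480/4.6 = 5755 N.

P_allow = 5.76 kN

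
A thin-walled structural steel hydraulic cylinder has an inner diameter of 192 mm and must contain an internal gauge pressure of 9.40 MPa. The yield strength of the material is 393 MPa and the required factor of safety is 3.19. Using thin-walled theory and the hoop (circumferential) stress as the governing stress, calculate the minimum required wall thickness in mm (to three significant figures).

t = 7.32 mm

σ_allow = 393/3.19 = 123.2 MPa.
Hoop stress σ_h = pD/(2t), so t = pD/(2σ_allow) = 9.40×192/(2×123.2) = 7.325 mm.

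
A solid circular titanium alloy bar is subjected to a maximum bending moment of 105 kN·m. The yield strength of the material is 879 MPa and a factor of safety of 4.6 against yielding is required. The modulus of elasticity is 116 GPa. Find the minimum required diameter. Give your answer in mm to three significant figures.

σ_allow = 879/4.6 = 191.1 MPa.
For a solid circular section σ = 32M/(πd³), so d³ = 32M/(π σ_allow) = 32×1.0500×10^8/(π×191.1) = 5.597×10^6 mm³.
d = 177.5 mm.

d = 178 mm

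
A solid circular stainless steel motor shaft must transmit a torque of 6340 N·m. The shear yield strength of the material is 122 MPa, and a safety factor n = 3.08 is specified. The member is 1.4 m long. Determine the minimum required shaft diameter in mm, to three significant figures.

d = 93.4 mm

Allowable shear stress τ_allow = 122/3.08 = 39.61 MPa.
For a solid shaft τ = 16T/(πd³), so d³ = 16T/(π τ_allow) = 16×6340000/(π×39.61) = 815200 mm³.
d = (815200)^(1/3) = 93.42 mm.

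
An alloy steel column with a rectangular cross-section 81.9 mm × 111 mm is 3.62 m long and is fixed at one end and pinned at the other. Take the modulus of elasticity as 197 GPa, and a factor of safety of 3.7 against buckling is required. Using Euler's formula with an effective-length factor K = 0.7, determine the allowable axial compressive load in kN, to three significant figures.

Buckling occurs about the weak axis: I_min = h·b³/12 = 111×81.9³/12 = 5.082×10^6 mm⁴ (b = 81.9 mm is the smaller dimension).
Effective length L_e = KL = 0.7×3.62 m = 2534 mm.
Euler critical load P_cr = π²EI/L_e² = π²×197000×5.082×10^6/2534² = 1.539×10^6 N.
P_allow = P_cr/n = 1.539×10^6/3.7 = 415900 N.

P_allow = 416 kN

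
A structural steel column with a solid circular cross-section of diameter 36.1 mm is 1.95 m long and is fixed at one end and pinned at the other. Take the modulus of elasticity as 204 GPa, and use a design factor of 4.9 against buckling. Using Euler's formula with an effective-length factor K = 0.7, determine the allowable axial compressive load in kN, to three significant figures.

I = πd⁴/64 = π×36.1⁴/64 = 83370 mm⁴.
Effective length L_e = KL = 0.7×1.95 m = 1365 mm.
Euler critical load P_cr = π²EI/L_e² = π²×204000×83370/1365² = 90090 N.
P_allow = P_cr/n = 90090/4.9 = 18390 N.

P_allow = 18.4 kN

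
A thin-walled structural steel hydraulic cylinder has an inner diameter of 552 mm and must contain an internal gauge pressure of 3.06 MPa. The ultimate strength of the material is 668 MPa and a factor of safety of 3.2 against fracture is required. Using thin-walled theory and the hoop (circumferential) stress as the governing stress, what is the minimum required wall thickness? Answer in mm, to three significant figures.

σ_allow = 668/3.2 = 208.8 MPa.
Hoop stress σ_h = pD/(2t), so t = pD/(2σ_allow) = 3.06×552/(2×208.8) = 4.046 mm.

t = 4.05 mm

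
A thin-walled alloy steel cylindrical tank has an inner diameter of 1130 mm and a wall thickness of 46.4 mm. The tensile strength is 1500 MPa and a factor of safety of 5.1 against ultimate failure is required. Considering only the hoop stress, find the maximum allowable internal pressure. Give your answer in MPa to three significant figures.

p_allow = 24.2 MPa

σ_allow = 1500/5.1 = 294.1 MPa.
σ_h = pD/(2t) → p_allow = 2σ_allow t/D = 2×294.1×46.4/1130 = 24.15 MPa.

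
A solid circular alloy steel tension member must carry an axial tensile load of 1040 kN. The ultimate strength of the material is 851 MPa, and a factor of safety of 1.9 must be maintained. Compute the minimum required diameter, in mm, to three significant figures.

d = 54.4 mm

Allowable stress σ_allow = 851/1.9 = 447.9 MPa.
Required area A = F/σ_allow = 1040000/447.9 = 2322 mm².
A = πd²/4 → d = √(4A/π) = 54.37 mm.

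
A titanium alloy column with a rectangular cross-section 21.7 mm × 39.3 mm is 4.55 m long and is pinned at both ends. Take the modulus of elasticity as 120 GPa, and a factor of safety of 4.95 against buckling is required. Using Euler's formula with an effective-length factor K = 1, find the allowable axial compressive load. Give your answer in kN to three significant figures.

P_allow = 0.387 kN

Buckling occurs about the weak axis: I_min = h·b³/12 = 39.3×21.7³/12 = 33460 mm⁴ (b = 21.7 mm is the smaller dimension).
Effective length L_e = KL = 1×4.55 m = 4550 mm.
Euler critical load P_cr = π²EI/L_e² = π²×120000×33460/4550² = 1914 N.
P_allow = P_cr/n = 1914/4.95 = 386.8 N.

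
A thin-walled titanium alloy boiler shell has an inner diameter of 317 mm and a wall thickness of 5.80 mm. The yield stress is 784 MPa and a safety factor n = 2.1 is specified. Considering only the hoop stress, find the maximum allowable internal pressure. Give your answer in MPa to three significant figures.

p_allow = 13.7 MPa

σ_allow = 784/2.1 = 373.3 MPa.
σ_h = pD/(2t) → p_allow = 2σ_allow t/D = 2×373.3×5.80/317 = 13.66 MPa.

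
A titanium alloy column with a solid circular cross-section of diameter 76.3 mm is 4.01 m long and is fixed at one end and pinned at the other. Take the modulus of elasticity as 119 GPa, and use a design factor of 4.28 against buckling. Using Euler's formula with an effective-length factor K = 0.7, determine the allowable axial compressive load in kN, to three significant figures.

I = πd⁴/64 = π×76.3⁴/64 = 1.664×10^6 mm⁴.
Effective length L_e = KL = 0.7×4.01 m = 2807 mm.
Euler critical load P_cr = π²EI/L_e² = π²×119000×1.664×10^6/2807² = 248000 N.
P_allow = P_cr/n = 248000/4.28 = 57940 N.

P_allow = 57.9 kN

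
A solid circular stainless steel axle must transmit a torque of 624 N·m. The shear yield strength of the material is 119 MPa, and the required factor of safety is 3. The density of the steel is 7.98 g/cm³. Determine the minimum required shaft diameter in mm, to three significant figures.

Allowable shear stress τ_allow = 119/3 = 39.67 MPa.
For a solid shaft τ = 16T/(πd³), so d³ = 16T/(π τ_allow) = 16×624000/(π×39.67) = 80120 mm³.
d = (80120)^(1/3) = 43.11 mm.

d = 43.1 mm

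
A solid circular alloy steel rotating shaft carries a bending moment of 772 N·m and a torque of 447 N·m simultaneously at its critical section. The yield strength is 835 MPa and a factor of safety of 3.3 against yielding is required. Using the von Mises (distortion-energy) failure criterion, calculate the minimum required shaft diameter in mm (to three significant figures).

σ_allow = σ_y/n = 835/3.3 = 253.0 MPa.
For a solid shaft σ_b = 32M/(πd³) and τ = 16T/(πd³), so the von Mises stress is σ' = (16/πd³)·√(4M²+3T²).
√(4M²+3T²) = √(4×(772000)² + 3×(447000)²) = 1.727×10^6 N·mm.
d³ = 16×1.727×10^6/(π×253.0) = 34770 mm³.
d = 32.64 mm.

d = 32.6 mm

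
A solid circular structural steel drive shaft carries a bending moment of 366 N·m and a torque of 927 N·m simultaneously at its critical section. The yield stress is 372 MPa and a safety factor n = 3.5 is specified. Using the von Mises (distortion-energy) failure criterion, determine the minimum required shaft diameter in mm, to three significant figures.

d = 43.9 mm

σ_allow = σ_y/n = 372/3.5 = 106.3 MPa.
For a solid shaft σ_b = 32M/(πd³) and τ = 16T/(πd³), so the von Mises stress is σ' = (16/πd³)·√(4M²+3T²).
√(4M²+3T²) = √(4×(366000)² + 3×(927000)²) = 1.765×10^6 N·mm.
d³ = 16×1.765×10^6/(π×106.3) = 84560 mm³.
d = 43.89 mm.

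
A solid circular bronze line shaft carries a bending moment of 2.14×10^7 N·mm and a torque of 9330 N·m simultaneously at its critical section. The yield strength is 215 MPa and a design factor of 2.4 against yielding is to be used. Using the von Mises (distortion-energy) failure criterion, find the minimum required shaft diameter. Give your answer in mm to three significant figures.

σ_allow = σ_y/n = 215/2.4 = 89.58 MPa.
For a solid shaft σ_b = 32M/(πd³) and τ = 16T/(πd³), so the von Mises stress is σ' = (16/πd³)·√(4M²+3T²).
√(4M²+3T²) = √(4×(2.140×10^7)² + 3×(9.330×10^6)²) = 4.575×10^7 N·mm.
d³ = 16×4.575×10^7/(π×89.58) = 2.601×10^6 mm³.
d = 137.5 mm.

d = 138 mm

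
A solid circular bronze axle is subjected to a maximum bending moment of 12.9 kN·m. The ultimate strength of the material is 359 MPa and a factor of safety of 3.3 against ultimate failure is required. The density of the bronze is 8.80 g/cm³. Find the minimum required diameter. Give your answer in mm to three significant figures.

σ_allow = 359/3.3 = 108.8 MPa.
For a solid circular section σ = 32M/(πd³), so d³ = 32M/(π σ_allow) = 32×1.2900×10^7/(π×108.8) = 1.208×10^6 mm³.
d = 106.5 mm.

d = 106 mm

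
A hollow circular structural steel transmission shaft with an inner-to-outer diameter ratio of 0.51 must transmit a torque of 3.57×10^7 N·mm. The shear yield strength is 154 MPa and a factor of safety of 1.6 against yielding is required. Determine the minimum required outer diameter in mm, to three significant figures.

d_o = 127 mm

τ_allow = 154/1.6 = 96.25 MPa.
For a hollow shaft τ = 16T/[πd_o³(1−k⁴)] with k = 0.51, so 1−k⁴ = 0.9323.
d_o³ = 16T/[π τ_allow (1−k⁴)] = 16×3.5700×10^7/(π×96.25×0.9323) = 2.026×10^6 mm³.
d_o = 126.5 mm.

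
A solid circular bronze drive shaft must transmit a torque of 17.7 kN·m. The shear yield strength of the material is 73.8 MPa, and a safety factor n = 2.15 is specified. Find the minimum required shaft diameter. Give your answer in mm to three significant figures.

Allowable shear stress τ_allow = 73.8/2.15 = 34.33 MPa.
For a solid shaft τ = 16T/(πd³), so d³ = 16T/(π τ_allow) = 16×1.7700×10^7/(π×34.33) = 2.626×10^6 mm³.
d = (2.626×10^6)^(1/3) = 138.0 mm.

d = 138 mm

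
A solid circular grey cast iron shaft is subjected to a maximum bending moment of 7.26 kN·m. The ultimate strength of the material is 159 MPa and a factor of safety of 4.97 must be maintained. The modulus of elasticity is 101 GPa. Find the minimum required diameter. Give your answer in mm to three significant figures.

σ_allow = 159/4.97 = 31.99 MPa.
For a solid circular section σ = 32M/(πd³), so d³ = 32M/(π σ_allow) = 32×7260000/(π×31.99) = 2.312×10^6 mm³.
d = 132.2 mm.

d = 132 mm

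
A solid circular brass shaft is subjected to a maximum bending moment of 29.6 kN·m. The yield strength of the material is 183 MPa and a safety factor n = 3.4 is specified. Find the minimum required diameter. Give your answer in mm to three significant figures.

σ_allow = 183/3.4 = 53.82 MPa.
For a solid circular section σ = 32M/(πd³), so d³ = 32M/(π σ_allow) = 32×2.9600×10^7/(π×53.82) = 5.602×10^6 mm³.
d = 177.6 mm.

d = 178 mm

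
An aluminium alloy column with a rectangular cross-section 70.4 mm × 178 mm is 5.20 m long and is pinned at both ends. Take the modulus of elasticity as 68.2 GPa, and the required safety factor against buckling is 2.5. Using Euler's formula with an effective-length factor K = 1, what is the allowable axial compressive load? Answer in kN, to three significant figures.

P_allow = 51.5 kN

Buckling occurs about the weak axis: I_min = h·b³/12 = 178×70.4³/12 = 5.176×10^6 mm⁴ (b = 70.4 mm is the smaller dimension).
Effective length L_e = KL = 1×5.20 m = 5200 mm.
Euler critical load P_cr = π²EI/L_e² = π²×68200×5.176×10^6/5200² = 128800 N.
P_allow = P_cr/n = 128800/2.5 = 51530 N.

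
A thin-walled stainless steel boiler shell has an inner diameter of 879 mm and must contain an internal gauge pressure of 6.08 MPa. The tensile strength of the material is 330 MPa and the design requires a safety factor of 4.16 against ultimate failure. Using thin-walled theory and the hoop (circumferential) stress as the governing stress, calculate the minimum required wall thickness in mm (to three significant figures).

σ_allow = 330/4.16 = 79.33 MPa.
Hoop stress σ_h = pD/(2t), so t = pD/(2σ_allow) = 6.08×879/(2×79.33) = 33.69 mm.

t = 33.7 mm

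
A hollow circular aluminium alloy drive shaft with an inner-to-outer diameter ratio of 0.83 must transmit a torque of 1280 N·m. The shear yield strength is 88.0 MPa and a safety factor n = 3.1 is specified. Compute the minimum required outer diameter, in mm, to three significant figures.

τ_allow = 88.0/3.1 = 28.39 MPa.
For a hollow shaft τ = 16T/[πd_o³(1−k⁴)] with k = 0.83, so 1−k⁴ = 0.5254.
d_o³ = 16T/[π τ_allow (1−k⁴)] = 16×1280000/(π×28.39×0.5254) = 437100 mm³.
d_o = 75.89 mm.

d_o = 75.9 mm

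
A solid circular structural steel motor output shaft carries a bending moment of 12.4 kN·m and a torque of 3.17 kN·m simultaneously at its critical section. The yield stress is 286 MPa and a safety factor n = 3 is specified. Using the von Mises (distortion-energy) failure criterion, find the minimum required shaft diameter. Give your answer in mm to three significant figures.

d = 111 mm

σ_allow = σ_y/n = 286/3 = 95.33 MPa.
For a solid shaft σ_b = 32M/(πd³) and τ = 16T/(πd³), so the von Mises stress is σ' = (16/πd³)·√(4M²+3T²).
√(4M²+3T²) = √(4×(1.240×10^7)² + 3×(3.170×10^6)²) = 2.540×10^7 N·mm.
d³ = 16×2.540×10^7/(π×95.33) = 1.357×10^6 mm³.
d = 110.7 mm.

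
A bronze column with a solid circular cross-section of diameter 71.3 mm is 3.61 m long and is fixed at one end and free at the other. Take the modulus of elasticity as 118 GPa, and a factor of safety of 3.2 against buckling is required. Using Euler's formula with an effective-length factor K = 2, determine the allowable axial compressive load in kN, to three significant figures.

P_allow = 8.86 kN

I = πd⁴/64 = π×71.3⁴/64 = 1.269×10^6 mm⁴.
Effective length L_e = KL = 2×3.61 m = 7220 mm.
Euler critical load P_cr = π²EI/L_e² = π²×118000×1.269×10^6/7220² = 28340 N.
P_allow = P_cr/n = 28340/3.2 = 8857 N.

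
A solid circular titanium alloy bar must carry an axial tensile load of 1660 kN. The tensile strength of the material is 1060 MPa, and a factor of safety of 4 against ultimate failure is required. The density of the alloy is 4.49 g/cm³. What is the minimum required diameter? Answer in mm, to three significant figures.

Allowable stress σ_allow = 1060/4 = 265.0 MPa.
Required area A = F/σ_allow = 1660000/265.0 = 6264 mm².
A = πd²/4 → d = √(4A/π) = 89.31 mm.

d = 89.3 mm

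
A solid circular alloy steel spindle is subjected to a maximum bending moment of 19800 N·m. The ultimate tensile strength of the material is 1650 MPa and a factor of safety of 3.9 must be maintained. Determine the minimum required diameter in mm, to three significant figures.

σ_allow = 1650/3.9 = 423.1 MPa.
For a solid circular section σ = 32M/(πd³), so d³ = 32M/(π σ_allow) = 32×1.9800×10^7/(π×423.1) = 476700 mm³.
d = 78.12 mm.

d = 78.1 mm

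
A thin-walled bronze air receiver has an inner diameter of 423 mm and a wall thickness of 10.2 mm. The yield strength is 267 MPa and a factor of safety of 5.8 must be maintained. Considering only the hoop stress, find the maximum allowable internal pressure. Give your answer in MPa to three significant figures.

σ_allow = 267/5.8 = 46.03 MPa.
σ_h = pD/(2t) → p_allow = 2σ_allow t/D = 2×46.03×10.2/423 = 2.220 MPa.

p_allow = 2.22 MPa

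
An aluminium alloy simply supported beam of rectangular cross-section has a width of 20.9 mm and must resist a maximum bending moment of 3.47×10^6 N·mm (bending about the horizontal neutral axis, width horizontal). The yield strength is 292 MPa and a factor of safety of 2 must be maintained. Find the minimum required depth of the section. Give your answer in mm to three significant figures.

h = 82.6 mm

σ_allow = 292/2 = 146.0 MPa.
For a rectangular section σ = 6M/(bh²), so h² = 6M/(b σ_allow) = 6×3470000/(20.9×146.0) = 6823 mm².
h = 82.60 mm.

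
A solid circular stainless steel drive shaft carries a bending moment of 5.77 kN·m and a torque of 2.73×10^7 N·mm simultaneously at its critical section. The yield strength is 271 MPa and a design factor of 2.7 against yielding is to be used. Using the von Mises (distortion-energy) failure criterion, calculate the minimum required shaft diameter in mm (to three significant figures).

σ_allow = σ_y/n = 271/2.7 = 100.4 MPa.
For a solid shaft σ_b = 32M/(πd³) and τ = 16T/(πd³), so the von Mises stress is σ' = (16/πd³)·√(4M²+3T²).
√(4M²+3T²) = √(4×(5.770×10^6)² + 3×(2.730×10^7)²) = 4.867×10^7 N·mm.
d³ = 16×4.867×10^7/(π×100.4) = 2.470×10^6 mm³.
d = 135.2 mm.

d = 135 mm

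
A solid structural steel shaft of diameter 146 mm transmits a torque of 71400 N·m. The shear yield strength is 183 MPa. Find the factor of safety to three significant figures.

τ = 16T/(πd³) = 16×7.1400×10^7/(π×146³) = 116.8 MPa.
n = τ_limit/τ = 183/116.8 = 1.566.

n = 1.57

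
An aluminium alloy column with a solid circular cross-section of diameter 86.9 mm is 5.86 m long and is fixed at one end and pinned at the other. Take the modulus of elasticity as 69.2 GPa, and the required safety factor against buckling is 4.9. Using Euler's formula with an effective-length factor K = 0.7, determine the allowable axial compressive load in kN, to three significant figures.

P_allow = 23.2 kN

I = πd⁴/64 = π×86.9⁴/64 = 2.799×10^6 mm⁴.
Effective length L_e = KL = 0.7×5.86 m = 4102 mm.
Euler critical load P_cr = π²EI/L_e² = π²×69200×2.799×10^6/4102² = 113600 N.
P_allow = P_cr/n = 113600/4.9 = 23190 N.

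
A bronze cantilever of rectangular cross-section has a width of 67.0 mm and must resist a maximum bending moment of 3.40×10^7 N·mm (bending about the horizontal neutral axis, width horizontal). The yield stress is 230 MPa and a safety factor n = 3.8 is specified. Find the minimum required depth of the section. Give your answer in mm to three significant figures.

h = 224 mm

σ_allow = 230/3.8 = 60.53 MPa.
For a rectangular section σ = 6M/(bh²), so h² = 6M/(b σ_allow) = 6×3.4000×10^7/(67.0×60.53) = 50300 mm².
h = 224.3 mm.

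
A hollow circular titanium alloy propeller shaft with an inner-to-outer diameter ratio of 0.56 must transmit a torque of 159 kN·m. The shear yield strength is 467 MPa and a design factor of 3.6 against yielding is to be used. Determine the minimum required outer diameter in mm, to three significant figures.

d_o = 191 mm

τ_allow = 467/3.6 = 129.7 MPa.
For a hollow shaft τ = 16T/[πd_o³(1−k⁴)] with k = 0.56, so 1−k⁴ = 0.9017.
d_o³ = 16T/[π τ_allow (1−k⁴)] = 16×1.5900×10^8/(π×129.7×0.9017) = 6.923×10^6 mm³.
d_o = 190.6 mm.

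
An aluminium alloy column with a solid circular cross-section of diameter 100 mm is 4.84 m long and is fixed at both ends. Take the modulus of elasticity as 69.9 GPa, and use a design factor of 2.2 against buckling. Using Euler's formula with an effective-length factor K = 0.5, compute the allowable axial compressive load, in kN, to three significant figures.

P_allow = 263 kN

I = πd⁴/64 = π×100⁴/64 = 4.909×10^6 mm⁴.
Effective length L_e = KL = 0.5×4.84 m = 2420 mm.
Euler critical load P_cr = π²EI/L_e² = π²×69900×4.909×10^6/2420² = 578300 N.
P_allow = P_cr/n = 578300/2.2 = 262800 N.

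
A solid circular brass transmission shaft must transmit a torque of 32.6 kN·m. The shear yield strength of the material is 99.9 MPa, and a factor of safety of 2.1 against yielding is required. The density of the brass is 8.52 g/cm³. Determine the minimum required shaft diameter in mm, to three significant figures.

Allowable shear stress τ_allow = 99.9/2.1 = 47.57 MPa.
For a solid shaft τ = 16T/(πd³), so d³ = 16T/(π τ_allow) = 16×3.2600×10^7/(π×47.57) = 3.490×10^6 mm³.
d = (3.490×10^6)^(1/3) = 151.7 mm.

d = 152 mm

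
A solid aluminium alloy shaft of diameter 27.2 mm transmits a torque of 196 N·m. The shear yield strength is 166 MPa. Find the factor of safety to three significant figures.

n = 3.35

τ = 16T/(πd³) = 16×196000/(π×27.2³) = 49.60 MPa.
n = τ_limit/τ = 166/49.60 = 3.346.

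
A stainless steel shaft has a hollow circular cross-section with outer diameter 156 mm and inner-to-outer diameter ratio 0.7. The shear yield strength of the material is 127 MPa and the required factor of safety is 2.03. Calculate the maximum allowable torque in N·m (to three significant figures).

T_allow = 35400 N·m

τ_allow = 127/2.03 = 62.56 MPa.
For a hollow shaft T_allow = τ_allow·πd_o³(1−k⁴)/16 with 1−k⁴ = 0.7599, so πd_o³(1−k⁴)/16 = 566400 mm³.
T_allow = 62.56×566400 = 3.544×10^7 N·mm = 35440 N·m.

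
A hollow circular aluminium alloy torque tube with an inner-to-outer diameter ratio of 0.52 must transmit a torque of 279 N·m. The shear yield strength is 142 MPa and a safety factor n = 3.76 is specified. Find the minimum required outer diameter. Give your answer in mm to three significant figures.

d_o = 34.4 mm

τ_allow = 142/3.76 = 37.77 MPa.
For a hollow shaft τ = 16T/[πd_o³(1−k⁴)] with k = 0.52, so 1−k⁴ = 0.9269.
d_o³ = 16T/[π τ_allow (1−k⁴)] = 16×279000/(π×37.77×0.9269) = 40590 mm³.
d_o = 34.37 mm.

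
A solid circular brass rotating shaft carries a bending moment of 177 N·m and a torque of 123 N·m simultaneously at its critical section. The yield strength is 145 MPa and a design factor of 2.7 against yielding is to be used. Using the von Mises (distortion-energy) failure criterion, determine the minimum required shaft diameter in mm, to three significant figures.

d = 34.0 mm

σ_allow = σ_y/n = 145/2.7 = 53.70 MPa.
For a solid shaft σ_b = 32M/(πd³) and τ = 16T/(πd³), so the von Mises stress is σ' = (16/πd³)·√(4M²+3T²).
√(4M²+3T²) = √(4×(177000)² + 3×(123000)²) = 413200 N·mm.
d³ = 16×413200/(π×53.70) = 39180 mm³.
d = 33.96 mm.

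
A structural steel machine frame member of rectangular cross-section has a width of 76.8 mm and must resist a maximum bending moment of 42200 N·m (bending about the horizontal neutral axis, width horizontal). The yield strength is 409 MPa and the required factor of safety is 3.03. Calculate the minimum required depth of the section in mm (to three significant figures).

h = 156 mm

σ_allow = 409/3.03 = 135.0 MPa.
For a rectangular section σ = 6M/(bh²), so h² = 6M/(b σ_allow) = 6×4.2200×10^7/(76.8×135.0) = 24420 mm².
h = 156.3 mm.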